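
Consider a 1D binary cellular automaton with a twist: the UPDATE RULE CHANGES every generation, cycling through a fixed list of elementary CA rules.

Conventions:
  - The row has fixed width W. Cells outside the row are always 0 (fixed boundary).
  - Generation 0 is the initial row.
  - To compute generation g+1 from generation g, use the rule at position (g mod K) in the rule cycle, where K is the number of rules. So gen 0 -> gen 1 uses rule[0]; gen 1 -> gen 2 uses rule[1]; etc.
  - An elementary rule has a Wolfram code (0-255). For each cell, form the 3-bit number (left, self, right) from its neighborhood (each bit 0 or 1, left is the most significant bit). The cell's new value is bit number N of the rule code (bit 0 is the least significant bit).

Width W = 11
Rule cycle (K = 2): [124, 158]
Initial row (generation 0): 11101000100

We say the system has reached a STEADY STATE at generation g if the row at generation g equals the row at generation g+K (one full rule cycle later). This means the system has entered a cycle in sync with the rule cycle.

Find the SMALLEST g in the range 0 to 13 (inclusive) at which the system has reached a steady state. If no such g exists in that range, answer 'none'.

Gen 0: 11101000100
Gen 1 (rule 124): 10111100110
Gen 2 (rule 158): 10111011101
Gen 3 (rule 124): 11101110111
Gen 4 (rule 158): 11001100110
Gen 5 (rule 124): 11101110111
Gen 6 (rule 158): 11001100110
Gen 7 (rule 124): 11101110111
Gen 8 (rule 158): 11001100110
Gen 9 (rule 124): 11101110111
Gen 10 (rule 158): 11001100110
Gen 11 (rule 124): 11101110111
Gen 12 (rule 158): 11001100110
Gen 13 (rule 124): 11101110111
Gen 14 (rule 158): 11001100110
Gen 15 (rule 124): 11101110111

Answer: 3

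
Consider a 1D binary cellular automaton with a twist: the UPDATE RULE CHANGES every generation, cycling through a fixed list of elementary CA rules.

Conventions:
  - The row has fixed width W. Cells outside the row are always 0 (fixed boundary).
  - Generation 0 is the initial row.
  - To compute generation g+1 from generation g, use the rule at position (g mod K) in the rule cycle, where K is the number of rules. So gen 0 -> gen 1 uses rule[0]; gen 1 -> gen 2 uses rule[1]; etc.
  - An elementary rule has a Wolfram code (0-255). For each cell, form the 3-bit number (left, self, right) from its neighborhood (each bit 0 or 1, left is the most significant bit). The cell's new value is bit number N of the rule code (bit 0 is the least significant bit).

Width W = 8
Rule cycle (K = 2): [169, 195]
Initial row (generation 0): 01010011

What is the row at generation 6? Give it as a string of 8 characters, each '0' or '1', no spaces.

Gen 0: 01010011
Gen 1 (rule 169): 00100010
Gen 2 (rule 195): 11001100
Gen 3 (rule 169): 10001001
Gen 4 (rule 195): 00110010
Gen 5 (rule 169): 10100000
Gen 6 (rule 195): 00001111

Answer: 00001111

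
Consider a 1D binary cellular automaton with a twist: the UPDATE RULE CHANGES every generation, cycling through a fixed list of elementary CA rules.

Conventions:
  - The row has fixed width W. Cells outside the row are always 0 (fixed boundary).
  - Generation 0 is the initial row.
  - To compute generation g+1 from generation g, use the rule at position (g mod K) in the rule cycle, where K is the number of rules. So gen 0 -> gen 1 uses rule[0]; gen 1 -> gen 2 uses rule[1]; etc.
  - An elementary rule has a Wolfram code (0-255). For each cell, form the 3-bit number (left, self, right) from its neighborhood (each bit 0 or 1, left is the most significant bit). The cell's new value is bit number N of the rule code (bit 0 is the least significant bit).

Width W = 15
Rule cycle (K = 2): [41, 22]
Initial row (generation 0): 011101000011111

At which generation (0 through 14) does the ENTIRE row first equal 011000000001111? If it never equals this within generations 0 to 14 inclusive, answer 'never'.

Answer: 11

Derivation:
Gen 0: 011101000011111
Gen 1 (rule 41): 010010011010000
Gen 2 (rule 22): 111111100011000
Gen 3 (rule 41): 100000001010011
Gen 4 (rule 22): 110000011011100
Gen 5 (rule 41): 100111010110001
Gen 6 (rule 22): 111000010001011
Gen 7 (rule 41): 100011000100110
Gen 8 (rule 22): 110100101111001
Gen 9 (rule 41): 101000011000000
Gen 10 (rule 22): 101100100100000
Gen 11 (rule 41): 011000000001111
Gen 12 (rule 22): 100100000010000
Gen 13 (rule 41): 000001111000111
Gen 14 (rule 22): 000010000101000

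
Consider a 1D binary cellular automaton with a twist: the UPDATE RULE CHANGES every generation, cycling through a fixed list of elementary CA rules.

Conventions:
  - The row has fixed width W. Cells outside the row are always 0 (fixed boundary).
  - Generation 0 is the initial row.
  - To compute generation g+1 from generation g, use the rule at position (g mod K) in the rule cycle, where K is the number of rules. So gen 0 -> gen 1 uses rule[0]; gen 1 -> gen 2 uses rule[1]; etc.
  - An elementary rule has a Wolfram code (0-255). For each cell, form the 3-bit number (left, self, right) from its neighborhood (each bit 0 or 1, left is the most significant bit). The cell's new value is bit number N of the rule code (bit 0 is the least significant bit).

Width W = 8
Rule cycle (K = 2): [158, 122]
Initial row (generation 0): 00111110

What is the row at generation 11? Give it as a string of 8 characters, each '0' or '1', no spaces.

Gen 0: 00111110
Gen 1 (rule 158): 01111101
Gen 2 (rule 122): 11000110
Gen 3 (rule 158): 10101101
Gen 4 (rule 122): 01011110
Gen 5 (rule 158): 11011101
Gen 6 (rule 122): 11110110
Gen 7 (rule 158): 11100101
Gen 8 (rule 122): 10111010
Gen 9 (rule 158): 10110011
Gen 10 (rule 122): 01111111
Gen 11 (rule 158): 11111110

Answer: 11111110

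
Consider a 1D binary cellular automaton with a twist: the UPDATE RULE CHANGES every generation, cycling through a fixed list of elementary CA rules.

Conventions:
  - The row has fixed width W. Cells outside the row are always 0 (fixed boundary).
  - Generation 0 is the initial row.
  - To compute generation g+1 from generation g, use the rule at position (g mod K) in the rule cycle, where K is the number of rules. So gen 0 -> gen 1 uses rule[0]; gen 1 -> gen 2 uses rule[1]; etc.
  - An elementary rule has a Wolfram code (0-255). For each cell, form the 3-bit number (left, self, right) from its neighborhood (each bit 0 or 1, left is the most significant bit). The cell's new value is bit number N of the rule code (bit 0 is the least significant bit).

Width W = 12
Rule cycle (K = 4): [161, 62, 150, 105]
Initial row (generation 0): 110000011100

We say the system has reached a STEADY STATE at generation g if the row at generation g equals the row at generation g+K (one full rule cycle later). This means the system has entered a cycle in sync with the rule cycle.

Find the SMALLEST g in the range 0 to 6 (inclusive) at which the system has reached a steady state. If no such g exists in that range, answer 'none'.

Gen 0: 110000011100
Gen 1 (rule 161): 000111001001
Gen 2 (rule 62): 001100111111
Gen 3 (rule 150): 010011011110
Gen 4 (rule 105): 000011110010
Gen 5 (rule 161): 111001100000
Gen 6 (rule 62): 100111010000
Gen 7 (rule 150): 111010011000
Gen 8 (rule 105): 101100011011
Gen 9 (rule 161): 010001000100
Gen 10 (rule 62): 111011101110

Answer: none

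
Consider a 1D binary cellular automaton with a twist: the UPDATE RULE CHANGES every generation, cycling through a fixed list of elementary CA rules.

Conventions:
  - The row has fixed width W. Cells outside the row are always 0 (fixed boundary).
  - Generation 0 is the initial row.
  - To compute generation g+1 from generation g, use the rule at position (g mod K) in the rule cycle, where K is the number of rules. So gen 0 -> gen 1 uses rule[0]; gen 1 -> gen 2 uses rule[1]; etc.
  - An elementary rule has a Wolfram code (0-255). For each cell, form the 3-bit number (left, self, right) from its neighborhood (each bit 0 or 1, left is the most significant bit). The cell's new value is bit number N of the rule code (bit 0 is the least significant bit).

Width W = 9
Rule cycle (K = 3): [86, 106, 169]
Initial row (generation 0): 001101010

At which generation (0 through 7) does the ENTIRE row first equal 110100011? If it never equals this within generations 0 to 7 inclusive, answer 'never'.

Gen 0: 001101010
Gen 1 (rule 86): 010101011
Gen 2 (rule 106): 101010111
Gen 3 (rule 169): 010101110
Gen 4 (rule 86): 110100011
Gen 5 (rule 106): 111000111
Gen 6 (rule 169): 110010110
Gen 7 (rule 86): 011110011

Answer: 4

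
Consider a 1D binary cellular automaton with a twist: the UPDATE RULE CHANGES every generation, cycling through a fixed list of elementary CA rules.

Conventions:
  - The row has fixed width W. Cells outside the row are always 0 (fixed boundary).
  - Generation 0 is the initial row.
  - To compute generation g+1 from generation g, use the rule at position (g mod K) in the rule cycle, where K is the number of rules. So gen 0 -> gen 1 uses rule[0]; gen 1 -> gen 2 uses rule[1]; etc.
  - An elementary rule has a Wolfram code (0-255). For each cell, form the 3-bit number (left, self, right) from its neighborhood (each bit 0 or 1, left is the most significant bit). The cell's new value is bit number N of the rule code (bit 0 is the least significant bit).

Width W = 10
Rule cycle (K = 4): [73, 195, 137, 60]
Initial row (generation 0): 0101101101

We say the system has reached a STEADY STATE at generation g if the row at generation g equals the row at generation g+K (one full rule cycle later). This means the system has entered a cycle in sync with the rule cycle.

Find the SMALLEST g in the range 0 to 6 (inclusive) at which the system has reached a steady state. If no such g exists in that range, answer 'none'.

Answer: none

Derivation:
Gen 0: 0101101101
Gen 1 (rule 73): 0001101100
Gen 2 (rule 195): 1110100101
Gen 3 (rule 137): 1100000000
Gen 4 (rule 60): 1010000000
Gen 5 (rule 73): 0000111111
Gen 6 (rule 195): 1111011111
Gen 7 (rule 137): 1110011110
Gen 8 (rule 60): 1001010001
Gen 9 (rule 73): 0000000100
Gen 10 (rule 195): 1111111001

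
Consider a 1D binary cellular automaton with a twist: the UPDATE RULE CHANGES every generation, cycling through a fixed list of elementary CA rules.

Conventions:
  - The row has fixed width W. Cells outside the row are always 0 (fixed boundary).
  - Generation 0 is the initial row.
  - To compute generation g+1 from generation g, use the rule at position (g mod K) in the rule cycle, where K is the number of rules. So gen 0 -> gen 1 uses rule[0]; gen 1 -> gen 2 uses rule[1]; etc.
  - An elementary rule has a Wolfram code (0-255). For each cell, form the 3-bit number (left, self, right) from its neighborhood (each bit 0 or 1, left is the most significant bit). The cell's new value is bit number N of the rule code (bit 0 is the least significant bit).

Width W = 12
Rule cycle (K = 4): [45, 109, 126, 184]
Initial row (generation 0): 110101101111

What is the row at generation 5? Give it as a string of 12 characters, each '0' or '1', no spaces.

Answer: 010001111000

Derivation:
Gen 0: 110101101111
Gen 1 (rule 45): 101111011000
Gen 2 (rule 109): 111001111011
Gen 3 (rule 126): 101111001111
Gen 4 (rule 184): 011110101110
Gen 5 (rule 45): 010001111000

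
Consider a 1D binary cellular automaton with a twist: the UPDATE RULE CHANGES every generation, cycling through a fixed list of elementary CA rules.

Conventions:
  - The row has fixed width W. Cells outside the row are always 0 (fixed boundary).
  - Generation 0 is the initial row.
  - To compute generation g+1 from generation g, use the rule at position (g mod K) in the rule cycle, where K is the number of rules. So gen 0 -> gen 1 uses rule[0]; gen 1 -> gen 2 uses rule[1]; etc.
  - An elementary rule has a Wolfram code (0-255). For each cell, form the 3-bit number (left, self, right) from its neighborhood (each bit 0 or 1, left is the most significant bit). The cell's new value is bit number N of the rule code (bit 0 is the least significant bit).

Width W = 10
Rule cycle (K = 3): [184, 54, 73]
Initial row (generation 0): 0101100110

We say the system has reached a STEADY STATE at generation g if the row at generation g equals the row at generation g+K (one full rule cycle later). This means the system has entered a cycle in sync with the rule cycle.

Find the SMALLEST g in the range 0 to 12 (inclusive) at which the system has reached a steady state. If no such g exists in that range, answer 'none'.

Answer: none

Derivation:
Gen 0: 0101100110
Gen 1 (rule 184): 0011010101
Gen 2 (rule 54): 0100111111
Gen 3 (rule 73): 0000100001
Gen 4 (rule 184): 0000010000
Gen 5 (rule 54): 0000111000
Gen 6 (rule 73): 1110101011
Gen 7 (rule 184): 1101010110
Gen 8 (rule 54): 0011111001
Gen 9 (rule 73): 1010001000
Gen 10 (rule 184): 0101000100
Gen 11 (rule 54): 1111101110
Gen 12 (rule 73): 1000101010
Gen 13 (rule 184): 0100010101
Gen 14 (rule 54): 1110111111
Gen 15 (rule 73): 1010100001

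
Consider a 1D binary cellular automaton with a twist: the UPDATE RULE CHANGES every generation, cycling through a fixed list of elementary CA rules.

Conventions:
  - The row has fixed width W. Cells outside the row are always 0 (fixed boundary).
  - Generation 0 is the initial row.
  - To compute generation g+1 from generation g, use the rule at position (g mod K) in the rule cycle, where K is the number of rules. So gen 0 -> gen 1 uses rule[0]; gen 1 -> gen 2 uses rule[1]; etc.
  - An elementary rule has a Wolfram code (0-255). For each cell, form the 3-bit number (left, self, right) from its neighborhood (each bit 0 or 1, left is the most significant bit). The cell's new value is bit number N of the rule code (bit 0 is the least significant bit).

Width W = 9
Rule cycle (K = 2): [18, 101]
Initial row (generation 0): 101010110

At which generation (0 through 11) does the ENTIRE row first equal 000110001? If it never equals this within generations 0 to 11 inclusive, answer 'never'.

Answer: never

Derivation:
Gen 0: 101010110
Gen 1 (rule 18): 000000001
Gen 2 (rule 101): 111111101
Gen 3 (rule 18): 000000000
Gen 4 (rule 101): 111111111
Gen 5 (rule 18): 000000000
Gen 6 (rule 101): 111111111
Gen 7 (rule 18): 000000000
Gen 8 (rule 101): 111111111
Gen 9 (rule 18): 000000000
Gen 10 (rule 101): 111111111
Gen 11 (rule 18): 000000000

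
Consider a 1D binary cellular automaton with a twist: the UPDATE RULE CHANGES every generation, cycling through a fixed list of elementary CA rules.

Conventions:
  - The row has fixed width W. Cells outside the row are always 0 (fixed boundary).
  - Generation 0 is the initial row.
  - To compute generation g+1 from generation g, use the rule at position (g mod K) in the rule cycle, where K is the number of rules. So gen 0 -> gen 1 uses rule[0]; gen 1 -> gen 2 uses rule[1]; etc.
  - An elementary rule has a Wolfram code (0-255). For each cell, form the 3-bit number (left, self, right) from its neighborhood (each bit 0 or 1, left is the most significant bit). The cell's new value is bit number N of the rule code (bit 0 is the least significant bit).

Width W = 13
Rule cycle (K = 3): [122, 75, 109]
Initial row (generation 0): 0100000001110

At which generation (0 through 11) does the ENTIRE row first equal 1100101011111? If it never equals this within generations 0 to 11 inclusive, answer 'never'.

Gen 0: 0100000001110
Gen 1 (rule 122): 1010000011011
Gen 2 (rule 75): 0000111111011
Gen 3 (rule 109): 1110100001111
Gen 4 (rule 122): 1011010011001
Gen 5 (rule 75): 0011000111010
Gen 6 (rule 109): 1011010101110
Gen 7 (rule 122): 0111101011011
Gen 8 (rule 75): 1100100011011
Gen 9 (rule 109): 1100101011111
Gen 10 (rule 122): 1111010110001
Gen 11 (rule 75): 1001000110110

Answer: 9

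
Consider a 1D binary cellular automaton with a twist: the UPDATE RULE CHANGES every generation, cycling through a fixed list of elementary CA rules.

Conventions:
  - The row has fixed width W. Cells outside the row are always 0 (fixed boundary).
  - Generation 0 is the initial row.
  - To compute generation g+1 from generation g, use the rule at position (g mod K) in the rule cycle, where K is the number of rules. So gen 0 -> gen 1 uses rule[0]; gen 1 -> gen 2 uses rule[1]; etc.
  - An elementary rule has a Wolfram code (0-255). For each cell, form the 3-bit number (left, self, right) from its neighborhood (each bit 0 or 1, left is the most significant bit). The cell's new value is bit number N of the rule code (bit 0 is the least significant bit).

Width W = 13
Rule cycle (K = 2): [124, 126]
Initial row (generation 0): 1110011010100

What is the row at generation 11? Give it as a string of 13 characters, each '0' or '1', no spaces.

Gen 0: 1110011010100
Gen 1 (rule 124): 1011011111110
Gen 2 (rule 126): 1111110000011
Gen 3 (rule 124): 1000011000011
Gen 4 (rule 126): 1100111100111
Gen 5 (rule 124): 1110100110101
Gen 6 (rule 126): 1011111111111
Gen 7 (rule 124): 1110000000001
Gen 8 (rule 126): 1011000000011
Gen 9 (rule 124): 1111100000011
Gen 10 (rule 126): 1000110000111
Gen 11 (rule 124): 1100111000101

Answer: 1100111000101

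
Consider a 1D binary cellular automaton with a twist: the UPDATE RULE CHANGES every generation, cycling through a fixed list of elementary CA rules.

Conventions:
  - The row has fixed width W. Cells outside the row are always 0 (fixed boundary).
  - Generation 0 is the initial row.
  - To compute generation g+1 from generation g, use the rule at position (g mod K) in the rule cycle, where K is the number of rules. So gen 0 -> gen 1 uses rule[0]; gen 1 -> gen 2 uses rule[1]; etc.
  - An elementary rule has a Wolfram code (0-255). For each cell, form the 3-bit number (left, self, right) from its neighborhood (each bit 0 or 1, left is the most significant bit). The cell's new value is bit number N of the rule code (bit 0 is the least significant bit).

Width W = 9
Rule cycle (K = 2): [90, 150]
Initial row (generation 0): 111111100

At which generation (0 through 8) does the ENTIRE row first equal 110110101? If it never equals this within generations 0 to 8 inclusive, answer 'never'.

Answer: never

Derivation:
Gen 0: 111111100
Gen 1 (rule 90): 100000110
Gen 2 (rule 150): 110001001
Gen 3 (rule 90): 111010110
Gen 4 (rule 150): 010010001
Gen 5 (rule 90): 101101010
Gen 6 (rule 150): 100001011
Gen 7 (rule 90): 010010011
Gen 8 (rule 150): 111111100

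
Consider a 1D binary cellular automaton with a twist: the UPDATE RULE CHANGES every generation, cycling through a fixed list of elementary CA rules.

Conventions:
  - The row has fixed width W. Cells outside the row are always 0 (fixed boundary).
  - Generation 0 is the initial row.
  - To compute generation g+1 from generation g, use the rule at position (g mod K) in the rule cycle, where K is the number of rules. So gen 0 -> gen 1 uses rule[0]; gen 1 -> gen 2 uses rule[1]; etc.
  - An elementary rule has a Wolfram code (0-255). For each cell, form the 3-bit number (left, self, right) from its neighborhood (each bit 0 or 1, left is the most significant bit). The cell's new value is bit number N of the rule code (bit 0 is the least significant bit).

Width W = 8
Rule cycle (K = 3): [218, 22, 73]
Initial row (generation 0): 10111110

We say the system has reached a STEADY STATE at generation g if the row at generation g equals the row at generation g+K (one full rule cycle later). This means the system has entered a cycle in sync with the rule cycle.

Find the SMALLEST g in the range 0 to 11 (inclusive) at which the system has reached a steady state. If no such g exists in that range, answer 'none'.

Gen 0: 10111110
Gen 1 (rule 218): 00111111
Gen 2 (rule 22): 01000000
Gen 3 (rule 73): 00011111
Gen 4 (rule 218): 00111111
Gen 5 (rule 22): 01000000
Gen 6 (rule 73): 00011111
Gen 7 (rule 218): 00111111
Gen 8 (rule 22): 01000000
Gen 9 (rule 73): 00011111
Gen 10 (rule 218): 00111111
Gen 11 (rule 22): 01000000
Gen 12 (rule 73): 00011111
Gen 13 (rule 218): 00111111
Gen 14 (rule 22): 01000000

Answer: 1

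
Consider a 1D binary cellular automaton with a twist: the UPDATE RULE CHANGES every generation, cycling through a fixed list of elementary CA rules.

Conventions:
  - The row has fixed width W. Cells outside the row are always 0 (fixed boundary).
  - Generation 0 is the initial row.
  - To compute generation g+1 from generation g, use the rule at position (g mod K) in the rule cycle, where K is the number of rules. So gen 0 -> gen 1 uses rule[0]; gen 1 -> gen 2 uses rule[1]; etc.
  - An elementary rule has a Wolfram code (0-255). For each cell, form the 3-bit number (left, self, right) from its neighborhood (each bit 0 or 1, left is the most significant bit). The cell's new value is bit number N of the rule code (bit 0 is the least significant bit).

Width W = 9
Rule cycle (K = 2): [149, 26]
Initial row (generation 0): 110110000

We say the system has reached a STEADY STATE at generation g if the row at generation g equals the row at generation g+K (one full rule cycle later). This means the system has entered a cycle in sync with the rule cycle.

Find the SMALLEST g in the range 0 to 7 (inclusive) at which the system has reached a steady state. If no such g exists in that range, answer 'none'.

Gen 0: 110110000
Gen 1 (rule 149): 000001111
Gen 2 (rule 26): 000011000
Gen 3 (rule 149): 111000111
Gen 4 (rule 26): 100101100
Gen 5 (rule 149): 110100011
Gen 6 (rule 26): 100010110
Gen 7 (rule 149): 111010001
Gen 8 (rule 26): 100001010
Gen 9 (rule 149): 111101011

Answer: none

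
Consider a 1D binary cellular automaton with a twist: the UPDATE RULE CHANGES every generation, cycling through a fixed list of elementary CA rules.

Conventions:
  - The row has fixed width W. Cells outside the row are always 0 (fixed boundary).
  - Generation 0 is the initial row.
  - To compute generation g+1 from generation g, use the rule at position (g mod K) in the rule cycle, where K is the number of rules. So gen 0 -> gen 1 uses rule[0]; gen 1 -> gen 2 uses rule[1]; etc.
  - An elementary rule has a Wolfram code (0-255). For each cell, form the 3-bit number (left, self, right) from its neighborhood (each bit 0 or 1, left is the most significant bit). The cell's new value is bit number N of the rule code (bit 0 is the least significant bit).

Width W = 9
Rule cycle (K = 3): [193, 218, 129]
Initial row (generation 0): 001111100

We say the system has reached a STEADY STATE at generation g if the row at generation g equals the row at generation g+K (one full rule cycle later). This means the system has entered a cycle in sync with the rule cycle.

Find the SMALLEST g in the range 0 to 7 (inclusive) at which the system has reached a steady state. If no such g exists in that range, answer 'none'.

Gen 0: 001111100
Gen 1 (rule 193): 100111101
Gen 2 (rule 218): 011111100
Gen 3 (rule 129): 001111001
Gen 4 (rule 193): 100111000
Gen 5 (rule 218): 011111100
Gen 6 (rule 129): 001111001
Gen 7 (rule 193): 100111000
Gen 8 (rule 218): 011111100
Gen 9 (rule 129): 001111001
Gen 10 (rule 193): 100111000

Answer: 2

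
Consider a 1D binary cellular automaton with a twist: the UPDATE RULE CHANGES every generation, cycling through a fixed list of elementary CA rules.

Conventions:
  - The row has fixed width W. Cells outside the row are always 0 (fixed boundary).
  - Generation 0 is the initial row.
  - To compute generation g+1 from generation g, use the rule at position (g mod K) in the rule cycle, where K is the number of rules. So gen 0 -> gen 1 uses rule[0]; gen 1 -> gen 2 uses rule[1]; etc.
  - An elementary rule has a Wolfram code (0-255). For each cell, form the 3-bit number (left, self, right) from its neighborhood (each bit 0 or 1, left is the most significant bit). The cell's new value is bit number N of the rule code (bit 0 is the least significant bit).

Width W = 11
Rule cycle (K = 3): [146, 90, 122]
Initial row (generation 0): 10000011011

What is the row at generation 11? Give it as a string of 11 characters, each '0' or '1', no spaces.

Answer: 01000001010

Derivation:
Gen 0: 10000011011
Gen 1 (rule 146): 01000100000
Gen 2 (rule 90): 10101010000
Gen 3 (rule 122): 01010101000
Gen 4 (rule 146): 10000000100
Gen 5 (rule 90): 01000001010
Gen 6 (rule 122): 10100010101
Gen 7 (rule 146): 00010100000
Gen 8 (rule 90): 00100010000
Gen 9 (rule 122): 01010101000
Gen 10 (rule 146): 10000000100
Gen 11 (rule 90): 01000001010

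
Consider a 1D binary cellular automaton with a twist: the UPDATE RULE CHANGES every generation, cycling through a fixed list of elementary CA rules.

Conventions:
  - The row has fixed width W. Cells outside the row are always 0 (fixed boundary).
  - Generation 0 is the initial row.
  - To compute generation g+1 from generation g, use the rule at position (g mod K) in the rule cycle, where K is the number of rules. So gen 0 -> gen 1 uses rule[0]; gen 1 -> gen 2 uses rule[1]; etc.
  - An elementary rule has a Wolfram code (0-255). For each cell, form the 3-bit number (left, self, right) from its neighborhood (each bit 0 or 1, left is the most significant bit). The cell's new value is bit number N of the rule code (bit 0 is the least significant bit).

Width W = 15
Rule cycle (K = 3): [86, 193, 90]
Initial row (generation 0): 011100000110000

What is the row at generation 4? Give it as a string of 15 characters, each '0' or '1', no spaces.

Answer: 001110111111101

Derivation:
Gen 0: 011100000110000
Gen 1 (rule 86): 100110001011000
Gen 2 (rule 193): 000010100001011
Gen 3 (rule 90): 000100010010011
Gen 4 (rule 86): 001110111111101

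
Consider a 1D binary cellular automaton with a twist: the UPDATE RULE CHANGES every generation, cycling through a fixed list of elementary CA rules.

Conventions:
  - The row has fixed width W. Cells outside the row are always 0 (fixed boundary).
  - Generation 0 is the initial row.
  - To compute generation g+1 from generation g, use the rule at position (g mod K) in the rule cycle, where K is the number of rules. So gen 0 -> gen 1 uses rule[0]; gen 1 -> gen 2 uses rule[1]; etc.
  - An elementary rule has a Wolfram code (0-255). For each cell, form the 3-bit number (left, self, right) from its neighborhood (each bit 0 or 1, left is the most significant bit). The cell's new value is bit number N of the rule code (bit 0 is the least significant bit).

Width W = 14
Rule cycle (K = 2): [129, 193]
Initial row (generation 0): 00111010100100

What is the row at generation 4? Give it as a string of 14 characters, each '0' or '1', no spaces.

Gen 0: 00111010100100
Gen 1 (rule 129): 10010000000001
Gen 2 (rule 193): 00000111111100
Gen 3 (rule 129): 11110011111001
Gen 4 (rule 193): 01110001111000

Answer: 01110001111000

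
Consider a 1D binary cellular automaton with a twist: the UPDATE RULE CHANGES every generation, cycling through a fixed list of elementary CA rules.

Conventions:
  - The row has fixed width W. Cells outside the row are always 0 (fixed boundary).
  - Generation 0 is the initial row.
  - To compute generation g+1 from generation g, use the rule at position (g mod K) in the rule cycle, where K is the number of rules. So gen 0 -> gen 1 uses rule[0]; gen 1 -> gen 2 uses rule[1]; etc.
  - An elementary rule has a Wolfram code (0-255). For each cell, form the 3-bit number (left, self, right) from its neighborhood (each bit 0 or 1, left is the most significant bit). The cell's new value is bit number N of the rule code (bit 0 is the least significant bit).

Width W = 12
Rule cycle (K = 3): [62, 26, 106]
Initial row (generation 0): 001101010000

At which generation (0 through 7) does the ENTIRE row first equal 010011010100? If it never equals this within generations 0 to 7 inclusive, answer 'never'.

Answer: 6

Derivation:
Gen 0: 001101010000
Gen 1 (rule 62): 011011111000
Gen 2 (rule 26): 110010000100
Gen 3 (rule 106): 110100001000
Gen 4 (rule 62): 101110011100
Gen 5 (rule 26): 001001110010
Gen 6 (rule 106): 010011010100
Gen 7 (rule 62): 111110111110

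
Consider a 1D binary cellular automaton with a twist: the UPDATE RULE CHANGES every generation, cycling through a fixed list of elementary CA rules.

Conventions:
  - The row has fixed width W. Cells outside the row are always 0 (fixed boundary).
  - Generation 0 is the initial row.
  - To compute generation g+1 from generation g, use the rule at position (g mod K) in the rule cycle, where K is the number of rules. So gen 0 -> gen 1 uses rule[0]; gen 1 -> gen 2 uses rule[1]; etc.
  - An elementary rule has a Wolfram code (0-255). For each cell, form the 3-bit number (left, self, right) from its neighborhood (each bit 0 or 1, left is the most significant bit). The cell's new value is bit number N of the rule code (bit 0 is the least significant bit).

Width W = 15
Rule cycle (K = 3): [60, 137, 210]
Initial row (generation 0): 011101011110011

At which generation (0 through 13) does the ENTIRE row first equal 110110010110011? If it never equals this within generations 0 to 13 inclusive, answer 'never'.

Answer: 5

Derivation:
Gen 0: 011101011110011
Gen 1 (rule 60): 010011110001010
Gen 2 (rule 137): 000011100100000
Gen 3 (rule 210): 000101111010000
Gen 4 (rule 60): 000111000111000
Gen 5 (rule 137): 110110010110011
Gen 6 (rule 210): 010011100011101
Gen 7 (rule 60): 011010010010011
Gen 8 (rule 137): 010000000000010
Gen 9 (rule 210): 101000000000101
Gen 10 (rule 60): 111100000000111
Gen 11 (rule 137): 111001111110110
Gen 12 (rule 210): 011110111110011
Gen 13 (rule 60): 010001100001010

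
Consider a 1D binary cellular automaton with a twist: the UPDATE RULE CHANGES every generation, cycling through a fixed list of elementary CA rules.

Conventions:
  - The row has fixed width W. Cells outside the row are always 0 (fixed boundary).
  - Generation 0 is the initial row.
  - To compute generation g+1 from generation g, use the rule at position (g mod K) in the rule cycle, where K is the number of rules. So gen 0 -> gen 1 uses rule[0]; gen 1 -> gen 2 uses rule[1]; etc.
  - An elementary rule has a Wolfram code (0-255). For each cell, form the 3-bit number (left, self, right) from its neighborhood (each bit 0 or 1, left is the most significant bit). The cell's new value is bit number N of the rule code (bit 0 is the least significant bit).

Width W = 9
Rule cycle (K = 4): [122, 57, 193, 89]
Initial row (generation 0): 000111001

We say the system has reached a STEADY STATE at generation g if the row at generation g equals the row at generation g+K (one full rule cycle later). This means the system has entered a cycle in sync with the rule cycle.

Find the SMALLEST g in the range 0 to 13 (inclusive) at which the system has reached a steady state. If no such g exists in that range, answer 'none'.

Answer: 3

Derivation:
Gen 0: 000111001
Gen 1 (rule 122): 001101110
Gen 2 (rule 57): 101011001
Gen 3 (rule 193): 000001000
Gen 4 (rule 89): 111100111
Gen 5 (rule 122): 100111101
Gen 6 (rule 57): 010100010
Gen 7 (rule 193): 000001000
Gen 8 (rule 89): 111100111
Gen 9 (rule 122): 100111101
Gen 10 (rule 57): 010100010
Gen 11 (rule 193): 000001000
Gen 12 (rule 89): 111100111
Gen 13 (rule 122): 100111101
Gen 14 (rule 57): 010100010
Gen 15 (rule 193): 000001000
Gen 16 (rule 89): 111100111
Gen 17 (rule 122): 100111101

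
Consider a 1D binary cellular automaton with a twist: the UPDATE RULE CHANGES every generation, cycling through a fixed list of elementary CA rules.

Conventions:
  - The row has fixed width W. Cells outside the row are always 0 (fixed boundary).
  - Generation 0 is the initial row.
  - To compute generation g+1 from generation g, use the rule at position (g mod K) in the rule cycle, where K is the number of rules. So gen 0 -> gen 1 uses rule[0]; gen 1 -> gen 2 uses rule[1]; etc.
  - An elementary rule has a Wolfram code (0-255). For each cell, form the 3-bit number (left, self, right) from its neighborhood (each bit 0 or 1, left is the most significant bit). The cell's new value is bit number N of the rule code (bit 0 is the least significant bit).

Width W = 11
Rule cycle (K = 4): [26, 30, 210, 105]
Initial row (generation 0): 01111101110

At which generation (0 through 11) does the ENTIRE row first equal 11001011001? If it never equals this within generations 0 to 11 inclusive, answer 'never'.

Answer: 4

Derivation:
Gen 0: 01111101110
Gen 1 (rule 26): 11000001001
Gen 2 (rule 30): 10100011111
Gen 3 (rule 210): 00010101111
Gen 4 (rule 105): 11001011001
Gen 5 (rule 26): 10110010110
Gen 6 (rule 30): 10101110101
Gen 7 (rule 210): 00000110000
Gen 8 (rule 105): 11110110111
Gen 9 (rule 26): 10000100100
Gen 10 (rule 30): 11001111110
Gen 11 (rule 210): 01110111111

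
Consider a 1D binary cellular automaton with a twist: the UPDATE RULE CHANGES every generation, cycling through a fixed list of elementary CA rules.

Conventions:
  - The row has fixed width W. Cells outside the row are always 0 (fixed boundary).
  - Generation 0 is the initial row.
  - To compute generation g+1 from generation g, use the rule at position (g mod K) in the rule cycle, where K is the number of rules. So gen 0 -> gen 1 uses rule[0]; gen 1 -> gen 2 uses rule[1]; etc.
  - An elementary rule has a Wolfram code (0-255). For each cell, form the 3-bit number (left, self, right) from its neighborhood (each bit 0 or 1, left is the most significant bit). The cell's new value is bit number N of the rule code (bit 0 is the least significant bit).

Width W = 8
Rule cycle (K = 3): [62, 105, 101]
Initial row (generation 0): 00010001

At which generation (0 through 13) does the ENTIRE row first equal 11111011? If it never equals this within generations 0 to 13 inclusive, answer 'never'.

Answer: 10

Derivation:
Gen 0: 00010001
Gen 1 (rule 62): 00111011
Gen 2 (rule 105): 10101111
Gen 3 (rule 101): 11110001
Gen 4 (rule 62): 10001011
Gen 5 (rule 105): 00100111
Gen 6 (rule 101): 10100001
Gen 7 (rule 62): 11110011
Gen 8 (rule 105): 10010011
Gen 9 (rule 101): 10010001
Gen 10 (rule 62): 11111011
Gen 11 (rule 105): 10001111
Gen 12 (rule 101): 10100001
Gen 13 (rule 62): 11110011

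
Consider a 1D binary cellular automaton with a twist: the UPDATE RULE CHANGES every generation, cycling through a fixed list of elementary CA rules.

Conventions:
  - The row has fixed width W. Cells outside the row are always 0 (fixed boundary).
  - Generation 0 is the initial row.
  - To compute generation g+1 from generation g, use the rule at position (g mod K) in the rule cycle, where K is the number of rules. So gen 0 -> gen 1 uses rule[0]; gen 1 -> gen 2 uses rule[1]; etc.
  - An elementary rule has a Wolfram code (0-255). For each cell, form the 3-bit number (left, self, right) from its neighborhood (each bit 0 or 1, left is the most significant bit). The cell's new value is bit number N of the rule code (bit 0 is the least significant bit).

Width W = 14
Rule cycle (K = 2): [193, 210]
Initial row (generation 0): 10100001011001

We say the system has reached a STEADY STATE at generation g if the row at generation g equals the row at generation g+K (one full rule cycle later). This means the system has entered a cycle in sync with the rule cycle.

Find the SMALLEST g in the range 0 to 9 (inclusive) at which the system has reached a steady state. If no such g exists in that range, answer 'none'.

Gen 0: 10100001011001
Gen 1 (rule 193): 00001100001000
Gen 2 (rule 210): 00010110010100
Gen 3 (rule 193): 11000010000001
Gen 4 (rule 210): 01100101000010
Gen 5 (rule 193): 00100000011000
Gen 6 (rule 210): 01010000101100
Gen 7 (rule 193): 00000110000101
Gen 8 (rule 210): 00001011001000
Gen 9 (rule 193): 11100001000011
Gen 10 (rule 210): 01110010100101
Gen 11 (rule 193): 00110000000000

Answer: none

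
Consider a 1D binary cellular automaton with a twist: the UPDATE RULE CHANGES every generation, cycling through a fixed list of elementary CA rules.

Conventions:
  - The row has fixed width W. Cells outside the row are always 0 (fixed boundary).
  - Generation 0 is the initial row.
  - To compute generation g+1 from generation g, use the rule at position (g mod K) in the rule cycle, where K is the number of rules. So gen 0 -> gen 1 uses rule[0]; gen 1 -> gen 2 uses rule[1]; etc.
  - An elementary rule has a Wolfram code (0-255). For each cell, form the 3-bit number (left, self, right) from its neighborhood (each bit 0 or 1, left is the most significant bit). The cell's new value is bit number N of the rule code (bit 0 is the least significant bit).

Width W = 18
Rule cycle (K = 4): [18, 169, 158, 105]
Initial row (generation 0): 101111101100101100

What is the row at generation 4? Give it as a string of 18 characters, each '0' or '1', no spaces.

Answer: 100000010010011001

Derivation:
Gen 0: 101111101100101100
Gen 1 (rule 18): 000000000011000010
Gen 2 (rule 169): 111111111010011000
Gen 3 (rule 158): 111111110011110100
Gen 4 (rule 105): 100000010010011001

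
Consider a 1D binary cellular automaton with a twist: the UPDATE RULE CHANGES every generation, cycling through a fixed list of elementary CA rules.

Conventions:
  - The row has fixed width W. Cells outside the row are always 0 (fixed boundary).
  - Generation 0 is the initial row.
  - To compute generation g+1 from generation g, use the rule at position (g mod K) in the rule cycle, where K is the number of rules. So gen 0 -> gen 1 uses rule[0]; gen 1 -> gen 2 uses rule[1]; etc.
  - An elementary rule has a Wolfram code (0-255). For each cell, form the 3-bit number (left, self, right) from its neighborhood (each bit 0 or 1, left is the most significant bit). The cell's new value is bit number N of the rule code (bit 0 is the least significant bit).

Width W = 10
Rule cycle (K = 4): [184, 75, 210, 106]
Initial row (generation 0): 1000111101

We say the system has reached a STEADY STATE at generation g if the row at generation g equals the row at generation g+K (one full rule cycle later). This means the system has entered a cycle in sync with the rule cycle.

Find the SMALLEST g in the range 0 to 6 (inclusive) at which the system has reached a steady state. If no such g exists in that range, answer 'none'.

Gen 0: 1000111101
Gen 1 (rule 184): 0100111010
Gen 2 (rule 75): 1001101000
Gen 3 (rule 210): 0110100100
Gen 4 (rule 106): 1111001000
Gen 5 (rule 184): 1110100100
Gen 6 (rule 75): 1010001001
Gen 7 (rule 210): 0001010110
Gen 8 (rule 106): 0010101110
Gen 9 (rule 184): 0001011101
Gen 10 (rule 75): 1110010100

Answer: none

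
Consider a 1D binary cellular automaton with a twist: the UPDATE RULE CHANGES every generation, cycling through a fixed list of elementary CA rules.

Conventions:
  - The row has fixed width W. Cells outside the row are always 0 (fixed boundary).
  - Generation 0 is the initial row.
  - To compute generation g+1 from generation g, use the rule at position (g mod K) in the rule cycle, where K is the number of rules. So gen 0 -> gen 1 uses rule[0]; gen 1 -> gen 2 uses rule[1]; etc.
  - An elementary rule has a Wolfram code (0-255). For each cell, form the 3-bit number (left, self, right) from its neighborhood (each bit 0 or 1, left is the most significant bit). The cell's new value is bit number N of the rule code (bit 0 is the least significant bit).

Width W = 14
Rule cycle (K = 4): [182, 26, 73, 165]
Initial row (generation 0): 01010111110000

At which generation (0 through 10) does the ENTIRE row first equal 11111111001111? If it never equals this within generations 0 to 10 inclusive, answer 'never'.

Gen 0: 01010111110000
Gen 1 (rule 182): 11111011101000
Gen 2 (rule 26): 10000010000100
Gen 3 (rule 73): 00111000110001
Gen 4 (rule 165): 10010010000101
Gen 5 (rule 182): 11111111001111
Gen 6 (rule 26): 10000000111000
Gen 7 (rule 73): 00111110101011
Gen 8 (rule 165): 10011101111100
Gen 9 (rule 182): 11101010111010
Gen 10 (rule 26): 10000000100001

Answer: 5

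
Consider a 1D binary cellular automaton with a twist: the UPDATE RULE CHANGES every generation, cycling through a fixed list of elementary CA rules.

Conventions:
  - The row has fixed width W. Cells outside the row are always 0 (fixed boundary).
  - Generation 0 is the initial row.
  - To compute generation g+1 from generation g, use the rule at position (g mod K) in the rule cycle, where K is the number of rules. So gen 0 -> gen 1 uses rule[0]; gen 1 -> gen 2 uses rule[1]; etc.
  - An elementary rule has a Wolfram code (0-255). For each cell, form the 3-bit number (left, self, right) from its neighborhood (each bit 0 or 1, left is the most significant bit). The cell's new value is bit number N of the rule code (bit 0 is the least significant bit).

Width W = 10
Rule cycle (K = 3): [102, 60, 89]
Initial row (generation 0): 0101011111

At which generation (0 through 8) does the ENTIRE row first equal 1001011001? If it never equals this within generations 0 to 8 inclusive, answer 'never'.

Answer: never

Derivation:
Gen 0: 0101011111
Gen 1 (rule 102): 1111100001
Gen 2 (rule 60): 1000010001
Gen 3 (rule 89): 0111001100
Gen 4 (rule 102): 1001010100
Gen 5 (rule 60): 1101111110
Gen 6 (rule 89): 1101000011
Gen 7 (rule 102): 0111000101
Gen 8 (rule 60): 0100100111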